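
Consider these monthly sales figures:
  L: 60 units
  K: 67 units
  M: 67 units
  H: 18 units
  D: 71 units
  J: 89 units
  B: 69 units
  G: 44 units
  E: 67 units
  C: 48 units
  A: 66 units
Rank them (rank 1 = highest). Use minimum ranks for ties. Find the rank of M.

Sorted (descending): 89, 71, 69, 67, 67, 67, 66, 60, 48, 44, 18
The 3 values of 67 occupy positions 4–6 → each gets rank 4.
M has value 67 units → rank 4.

4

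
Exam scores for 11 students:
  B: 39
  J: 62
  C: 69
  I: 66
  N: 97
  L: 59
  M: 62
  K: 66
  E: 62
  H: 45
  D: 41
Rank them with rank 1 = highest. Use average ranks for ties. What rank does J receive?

Sorted (descending): 97, 69, 66, 66, 62, 62, 62, 59, 45, 41, 39
The 2 values of 66 occupy positions 3–4 → average rank (3+4)/2 = 3.5.
The 3 values of 62 occupy positions 5–7 → average rank 6.
J has value 62 → rank 6.

6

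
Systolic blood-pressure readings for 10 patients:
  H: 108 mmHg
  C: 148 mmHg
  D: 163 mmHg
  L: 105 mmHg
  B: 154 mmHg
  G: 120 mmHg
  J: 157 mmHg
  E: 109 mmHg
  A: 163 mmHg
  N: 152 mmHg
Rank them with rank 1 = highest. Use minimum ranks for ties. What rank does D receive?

Sorted (descending): 163, 163, 157, 154, 152, 148, 120, 109, 108, 105
The 2 values of 163 occupy positions 1–2 → each gets rank 1.
D has value 163 mmHg → rank 1.

1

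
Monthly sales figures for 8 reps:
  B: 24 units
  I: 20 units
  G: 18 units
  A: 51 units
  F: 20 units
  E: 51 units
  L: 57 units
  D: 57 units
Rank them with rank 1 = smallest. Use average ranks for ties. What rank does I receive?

Sorted (ascending): 18, 20, 20, 24, 51, 51, 57, 57
The 2 values of 20 occupy positions 2–3 → average rank (2+3)/2 = 2.5.
The 2 values of 51 occupy positions 5–6 → average rank (5+6)/2 = 5.5.
The 2 values of 57 occupy positions 7–8 → average rank (7+8)/2 = 7.5.
I has value 20 units → rank 2.5.

2.5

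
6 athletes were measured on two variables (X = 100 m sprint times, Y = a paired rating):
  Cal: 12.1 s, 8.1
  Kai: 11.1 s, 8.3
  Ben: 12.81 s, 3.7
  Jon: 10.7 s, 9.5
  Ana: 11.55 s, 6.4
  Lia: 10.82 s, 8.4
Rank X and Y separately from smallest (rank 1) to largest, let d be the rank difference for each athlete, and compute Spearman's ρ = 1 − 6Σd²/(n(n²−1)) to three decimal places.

Ranks of variable 1: 5, 3, 6, 1, 4, 2
Ranks of variable 2: 3, 4, 1, 6, 2, 5
d = r₁ − r₂: 2, -1, 5, -5, 2, -3
d²: 4, 1, 25, 25, 4, 9; Σd² = 68
ρ = 1 − 6·68/(6·35) = 1 − 408/210 = -0.943

-0.943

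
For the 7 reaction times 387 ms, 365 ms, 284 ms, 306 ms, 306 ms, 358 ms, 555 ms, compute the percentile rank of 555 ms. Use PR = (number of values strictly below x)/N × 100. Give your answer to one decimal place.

85.7

N = 7.
Strictly below 555: 6. Equal to 555: 1.
PR = 6/7 × 100 = 85.7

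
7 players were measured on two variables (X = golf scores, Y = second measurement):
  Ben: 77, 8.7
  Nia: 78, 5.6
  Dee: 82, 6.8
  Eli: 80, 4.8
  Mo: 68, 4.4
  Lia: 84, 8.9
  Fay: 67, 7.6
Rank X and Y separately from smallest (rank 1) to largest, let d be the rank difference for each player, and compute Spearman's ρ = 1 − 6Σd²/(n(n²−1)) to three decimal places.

Ranks of variable 1: 3, 4, 6, 5, 2, 7, 1
Ranks of variable 2: 6, 3, 4, 2, 1, 7, 5
d = r₁ − r₂: -3, 1, 2, 3, 1, 0, -4
d²: 9, 1, 4, 9, 1, 0, 16; Σd² = 40
ρ = 1 − 6·40/(7·48) = 1 − 240/336 = 0.286

0.286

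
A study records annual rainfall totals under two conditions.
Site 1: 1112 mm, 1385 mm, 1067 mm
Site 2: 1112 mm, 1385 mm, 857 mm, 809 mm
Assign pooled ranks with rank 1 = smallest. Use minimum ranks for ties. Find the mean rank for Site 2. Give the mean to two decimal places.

3.25

Sorted (ascending): 809, 857, 1067, 1112, 1112, 1385, 1385
The 2 values of 1112 occupy positions 4–5 → each gets rank 4.
The 2 values of 1385 occupy positions 6–7 → each gets rank 6.
Site 2 values → pooled ranks: 1112→4, 1385→6, 857→2, 809→1
Mean rank = (4 + 6 + 2 + 1) / 4 = 3.25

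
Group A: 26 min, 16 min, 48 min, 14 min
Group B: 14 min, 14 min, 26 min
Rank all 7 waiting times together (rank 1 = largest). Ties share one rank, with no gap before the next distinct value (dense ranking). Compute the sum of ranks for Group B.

10

Sorted (descending): 48, 26, 26, 16, 14, 14, 14
The 2 values of 26 share dense rank 2.
The 3 values of 14 share dense rank 4.
Remaining distinct values take the next consecutive integers.
Group B values → pooled ranks: 14→4, 14→4, 26→2
Rank sum = 4 + 4 + 2 = 10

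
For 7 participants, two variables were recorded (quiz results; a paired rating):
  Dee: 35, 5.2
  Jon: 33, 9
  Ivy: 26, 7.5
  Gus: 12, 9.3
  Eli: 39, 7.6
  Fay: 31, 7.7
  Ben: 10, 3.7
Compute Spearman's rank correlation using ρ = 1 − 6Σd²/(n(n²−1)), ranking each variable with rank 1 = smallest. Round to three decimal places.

Ranks of variable 1: 6, 5, 3, 2, 7, 4, 1
Ranks of variable 2: 2, 6, 3, 7, 4, 5, 1
d = r₁ − r₂: 4, -1, 0, -5, 3, -1, 0
d²: 16, 1, 0, 25, 9, 1, 0; Σd² = 52
ρ = 1 − 6·52/(7·48) = 1 − 312/336 = 0.071

0.071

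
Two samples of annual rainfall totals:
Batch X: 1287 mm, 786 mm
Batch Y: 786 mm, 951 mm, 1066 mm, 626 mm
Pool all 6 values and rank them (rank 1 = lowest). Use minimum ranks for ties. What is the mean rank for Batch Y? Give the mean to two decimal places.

Sorted (ascending): 626, 786, 786, 951, 1066, 1287
The 2 values of 786 occupy positions 2–3 → each gets rank 2.
Batch Y values → pooled ranks: 786→2, 951→4, 1066→5, 626→1
Mean rank = (2 + 4 + 5 + 1) / 4 = 3.00

3.00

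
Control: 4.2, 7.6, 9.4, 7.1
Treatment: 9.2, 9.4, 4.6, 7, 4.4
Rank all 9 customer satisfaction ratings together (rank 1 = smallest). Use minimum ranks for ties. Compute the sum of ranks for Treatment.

Sorted (ascending): 4.2, 4.4, 4.6, 7, 7.1, 7.6, 9.2, 9.4, 9.4
The 2 values of 9.4 occupy positions 8–9 → each gets rank 8.
Treatment values → pooled ranks: 9.2→7, 9.4→8, 4.6→3, 7→4, 4.4→2
Rank sum = 7 + 8 + 3 + 4 + 2 = 24

24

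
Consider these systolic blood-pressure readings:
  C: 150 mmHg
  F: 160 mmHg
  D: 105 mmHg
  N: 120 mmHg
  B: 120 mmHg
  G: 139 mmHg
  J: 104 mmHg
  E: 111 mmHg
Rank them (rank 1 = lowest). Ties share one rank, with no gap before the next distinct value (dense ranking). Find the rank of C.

6

Sorted (ascending): 104, 105, 111, 120, 120, 139, 150, 160
The 2 values of 120 share dense rank 4.
Remaining distinct values take the next consecutive integers.
C has value 150 mmHg → rank 6.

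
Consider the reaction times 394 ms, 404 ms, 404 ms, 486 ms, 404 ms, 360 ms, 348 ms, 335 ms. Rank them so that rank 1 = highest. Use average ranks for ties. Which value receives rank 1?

Sorted (descending): 486, 404, 404, 404, 394, 360, 348, 335
The 3 values of 404 occupy positions 2–4 → average rank 3.
Rank 1 → value 486.

486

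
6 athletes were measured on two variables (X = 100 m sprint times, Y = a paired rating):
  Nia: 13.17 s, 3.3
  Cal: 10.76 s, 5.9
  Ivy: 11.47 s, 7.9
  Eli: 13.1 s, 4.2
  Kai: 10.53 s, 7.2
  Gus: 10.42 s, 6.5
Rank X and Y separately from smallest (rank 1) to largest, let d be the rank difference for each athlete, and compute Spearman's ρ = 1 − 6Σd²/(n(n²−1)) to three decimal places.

-0.600

Ranks of variable 1: 6, 3, 4, 5, 2, 1
Ranks of variable 2: 1, 3, 6, 2, 5, 4
d = r₁ − r₂: 5, 0, -2, 3, -3, -3
d²: 25, 0, 4, 9, 9, 9; Σd² = 56
ρ = 1 − 6·56/(6·35) = 1 − 336/210 = -0.600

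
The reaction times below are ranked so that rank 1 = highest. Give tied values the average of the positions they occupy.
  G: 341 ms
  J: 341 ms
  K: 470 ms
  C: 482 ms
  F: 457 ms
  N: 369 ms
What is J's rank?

5.5

Sorted (descending): 482, 470, 457, 369, 341, 341
The 2 values of 341 occupy positions 5–6 → average rank (5+6)/2 = 5.5.
J has value 341 ms → rank 5.5.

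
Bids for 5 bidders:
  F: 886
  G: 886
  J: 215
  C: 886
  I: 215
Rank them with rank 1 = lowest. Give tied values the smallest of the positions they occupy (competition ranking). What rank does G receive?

3

Sorted (ascending): 215, 215, 886, 886, 886
The 2 values of 215 occupy positions 1–2 → each gets rank 1.
The 3 values of 886 occupy positions 3–5 → each gets rank 3.
G has value 886 → rank 3.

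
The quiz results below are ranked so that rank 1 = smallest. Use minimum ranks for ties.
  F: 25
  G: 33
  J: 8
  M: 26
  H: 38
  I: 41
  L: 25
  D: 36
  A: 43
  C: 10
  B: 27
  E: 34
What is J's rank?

Sorted (ascending): 8, 10, 25, 25, 26, 27, 33, 34, 36, 38, 41, 43
The 2 values of 25 occupy positions 3–4 → each gets rank 3.
J has value 8 → rank 1.

1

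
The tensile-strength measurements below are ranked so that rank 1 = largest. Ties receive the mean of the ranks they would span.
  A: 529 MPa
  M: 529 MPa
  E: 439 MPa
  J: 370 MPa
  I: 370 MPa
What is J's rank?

Sorted (descending): 529, 529, 439, 370, 370
The 2 values of 529 occupy positions 1–2 → average rank (1+2)/2 = 1.5.
The 2 values of 370 occupy positions 4–5 → average rank (4+5)/2 = 4.5.
J has value 370 MPa → rank 4.5.

4.5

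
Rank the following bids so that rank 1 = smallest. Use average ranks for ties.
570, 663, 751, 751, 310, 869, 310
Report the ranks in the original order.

Sorted (ascending): 310, 310, 570, 663, 751, 751, 869
The 2 values of 310 occupy positions 1–2 → average rank (1+2)/2 = 1.5.
The 2 values of 751 occupy positions 5–6 → average rank (5+6)/2 = 5.5.

3, 4, 5.5, 5.5, 1.5, 7, 1.5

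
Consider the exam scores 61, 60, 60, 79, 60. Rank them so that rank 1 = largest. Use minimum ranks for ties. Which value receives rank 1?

Sorted (descending): 79, 61, 60, 60, 60
The 3 values of 60 occupy positions 3–5 → each gets rank 3.
Rank 1 → value 79.

79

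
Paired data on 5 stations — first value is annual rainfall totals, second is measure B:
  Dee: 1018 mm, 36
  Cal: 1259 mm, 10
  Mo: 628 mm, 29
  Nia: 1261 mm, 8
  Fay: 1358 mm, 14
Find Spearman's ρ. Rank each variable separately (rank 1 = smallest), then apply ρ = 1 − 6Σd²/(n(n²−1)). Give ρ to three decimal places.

-0.600

Ranks of variable 1: 2, 3, 1, 4, 5
Ranks of variable 2: 5, 2, 4, 1, 3
d = r₁ − r₂: -3, 1, -3, 3, 2
d²: 9, 1, 9, 9, 4; Σd² = 32
ρ = 1 − 6·32/(5·24) = 1 − 192/120 = -0.600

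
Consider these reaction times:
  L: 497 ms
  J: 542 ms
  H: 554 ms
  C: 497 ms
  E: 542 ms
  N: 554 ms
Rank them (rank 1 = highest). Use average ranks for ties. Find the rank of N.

Sorted (descending): 554, 554, 542, 542, 497, 497
The 2 values of 554 occupy positions 1–2 → average rank (1+2)/2 = 1.5.
The 2 values of 542 occupy positions 3–4 → average rank (3+4)/2 = 3.5.
The 2 values of 497 occupy positions 5–6 → average rank (5+6)/2 = 5.5.
N has value 554 ms → rank 1.5.

1.5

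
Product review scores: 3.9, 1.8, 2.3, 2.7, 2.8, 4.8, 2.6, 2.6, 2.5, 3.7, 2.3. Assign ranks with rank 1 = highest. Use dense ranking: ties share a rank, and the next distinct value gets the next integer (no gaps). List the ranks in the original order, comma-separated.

2, 9, 8, 5, 4, 1, 6, 6, 7, 3, 8

Sorted (descending): 4.8, 3.9, 3.7, 2.8, 2.7, 2.6, 2.6, 2.5, 2.3, 2.3, 1.8
The 2 values of 2.6 share dense rank 6.
The 2 values of 2.3 share dense rank 8.
Remaining distinct values take the next consecutive integers.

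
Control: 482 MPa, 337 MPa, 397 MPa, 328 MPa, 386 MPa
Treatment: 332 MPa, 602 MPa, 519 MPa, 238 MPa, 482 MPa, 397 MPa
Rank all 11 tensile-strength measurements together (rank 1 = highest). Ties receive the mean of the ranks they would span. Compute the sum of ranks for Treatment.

Sorted (descending): 602, 519, 482, 482, 397, 397, 386, 337, 332, 328, 238
The 2 values of 482 occupy positions 3–4 → average rank (3+4)/2 = 3.5.
The 2 values of 397 occupy positions 5–6 → average rank (5+6)/2 = 5.5.
Treatment values → pooled ranks: 332→9, 602→1, 519→2, 238→11, 482→3.5, 397→5.5
Rank sum = 9 + 1 + 2 + 11 + 3.5 + 5.5 = 32

32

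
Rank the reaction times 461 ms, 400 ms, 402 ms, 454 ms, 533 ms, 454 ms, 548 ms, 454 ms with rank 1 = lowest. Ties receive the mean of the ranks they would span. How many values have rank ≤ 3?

2

Sorted (ascending): 400, 402, 454, 454, 454, 461, 533, 548
The 3 values of 454 occupy positions 3–5 → average rank 4.
Ranks ≤ 3: {1, 2} → 2 values.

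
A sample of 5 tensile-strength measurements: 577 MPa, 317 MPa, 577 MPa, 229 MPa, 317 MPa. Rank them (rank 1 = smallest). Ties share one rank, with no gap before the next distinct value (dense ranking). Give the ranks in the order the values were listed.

Sorted (ascending): 229, 317, 317, 577, 577
The 2 values of 317 share dense rank 2.
The 2 values of 577 share dense rank 3.
Remaining distinct values take the next consecutive integers.

3, 2, 3, 1, 2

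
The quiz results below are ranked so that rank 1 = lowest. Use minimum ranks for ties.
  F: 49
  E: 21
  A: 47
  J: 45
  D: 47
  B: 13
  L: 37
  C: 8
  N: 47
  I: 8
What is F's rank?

10

Sorted (ascending): 8, 8, 13, 21, 37, 45, 47, 47, 47, 49
The 2 values of 8 occupy positions 1–2 → each gets rank 1.
The 3 values of 47 occupy positions 7–9 → each gets rank 7.
F has value 49 → rank 10.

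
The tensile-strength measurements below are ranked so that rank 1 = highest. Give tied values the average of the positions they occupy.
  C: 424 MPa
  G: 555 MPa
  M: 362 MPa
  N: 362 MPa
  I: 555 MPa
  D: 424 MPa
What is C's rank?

Sorted (descending): 555, 555, 424, 424, 362, 362
The 2 values of 555 occupy positions 1–2 → average rank (1+2)/2 = 1.5.
The 2 values of 424 occupy positions 3–4 → average rank (3+4)/2 = 3.5.
The 2 values of 362 occupy positions 5–6 → average rank (5+6)/2 = 5.5.
C has value 424 MPa → rank 3.5.

3.5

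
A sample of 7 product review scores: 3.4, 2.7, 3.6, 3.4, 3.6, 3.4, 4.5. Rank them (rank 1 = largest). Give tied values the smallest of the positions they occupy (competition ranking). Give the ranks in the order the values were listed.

4, 7, 2, 4, 2, 4, 1

Sorted (descending): 4.5, 3.6, 3.6, 3.4, 3.4, 3.4, 2.7
The 2 values of 3.6 occupy positions 2–3 → each gets rank 2.
The 3 values of 3.4 occupy positions 4–6 → each gets rank 4.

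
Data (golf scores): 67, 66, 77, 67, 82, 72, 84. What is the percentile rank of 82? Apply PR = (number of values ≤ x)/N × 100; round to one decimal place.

85.7

N = 7.
Strictly below 82: 5. Equal to 82: 1.
PR = 6/7 × 100 = 85.7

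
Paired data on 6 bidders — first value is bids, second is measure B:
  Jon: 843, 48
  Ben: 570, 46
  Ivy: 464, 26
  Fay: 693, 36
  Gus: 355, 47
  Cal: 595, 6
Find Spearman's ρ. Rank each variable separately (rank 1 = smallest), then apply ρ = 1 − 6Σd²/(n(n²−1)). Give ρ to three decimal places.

0.143

Ranks of variable 1: 6, 3, 2, 5, 1, 4
Ranks of variable 2: 6, 4, 2, 3, 5, 1
d = r₁ − r₂: 0, -1, 0, 2, -4, 3
d²: 0, 1, 0, 4, 16, 9; Σd² = 30
ρ = 1 − 6·30/(6·35) = 1 − 180/210 = 0.143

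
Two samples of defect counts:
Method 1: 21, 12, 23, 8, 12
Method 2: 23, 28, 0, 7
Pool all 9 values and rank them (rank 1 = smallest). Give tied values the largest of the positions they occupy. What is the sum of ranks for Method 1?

Sorted (ascending): 0, 7, 8, 12, 12, 21, 23, 23, 28
The 2 values of 12 occupy positions 4–5 → each gets rank 5.
The 2 values of 23 occupy positions 7–8 → each gets rank 8.
Method 1 values → pooled ranks: 21→6, 12→5, 23→8, 8→3, 12→5
Rank sum = 6 + 5 + 8 + 3 + 5 = 27

27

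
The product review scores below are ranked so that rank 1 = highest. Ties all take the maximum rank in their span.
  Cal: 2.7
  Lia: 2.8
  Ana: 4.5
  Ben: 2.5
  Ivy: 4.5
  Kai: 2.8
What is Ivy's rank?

Sorted (descending): 4.5, 4.5, 2.8, 2.8, 2.7, 2.5
The 2 values of 4.5 occupy positions 1–2 → each gets rank 2.
The 2 values of 2.8 occupy positions 3–4 → each gets rank 4.
Ivy has value 4.5 → rank 2.

2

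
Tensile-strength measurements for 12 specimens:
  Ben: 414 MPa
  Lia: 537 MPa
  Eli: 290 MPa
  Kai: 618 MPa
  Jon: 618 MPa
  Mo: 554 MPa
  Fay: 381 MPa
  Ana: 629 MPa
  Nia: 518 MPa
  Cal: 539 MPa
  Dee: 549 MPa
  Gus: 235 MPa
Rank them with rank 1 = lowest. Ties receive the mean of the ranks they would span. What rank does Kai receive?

Sorted (ascending): 235, 290, 381, 414, 518, 537, 539, 549, 554, 618, 618, 629
The 2 values of 618 occupy positions 10–11 → average rank (10+11)/2 = 10.5.
Kai has value 618 MPa → rank 10.5.

10.5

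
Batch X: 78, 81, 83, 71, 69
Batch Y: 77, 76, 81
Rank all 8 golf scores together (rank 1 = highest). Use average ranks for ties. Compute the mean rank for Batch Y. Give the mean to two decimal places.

4.50

Sorted (descending): 83, 81, 81, 78, 77, 76, 71, 69
The 2 values of 81 occupy positions 2–3 → average rank (2+3)/2 = 2.5.
Batch Y values → pooled ranks: 77→5, 76→6, 81→2.5
Mean rank = (5 + 6 + 2.5) / 3 = 4.50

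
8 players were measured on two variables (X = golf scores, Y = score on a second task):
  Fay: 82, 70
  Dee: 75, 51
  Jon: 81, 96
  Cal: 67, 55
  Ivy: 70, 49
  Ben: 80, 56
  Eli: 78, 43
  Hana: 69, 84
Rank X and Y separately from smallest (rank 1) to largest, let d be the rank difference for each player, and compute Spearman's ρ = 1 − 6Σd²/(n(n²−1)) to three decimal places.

0.310

Ranks of variable 1: 8, 4, 7, 1, 3, 6, 5, 2
Ranks of variable 2: 6, 3, 8, 4, 2, 5, 1, 7
d = r₁ − r₂: 2, 1, -1, -3, 1, 1, 4, -5
d²: 4, 1, 1, 9, 1, 1, 16, 25; Σd² = 58
ρ = 1 − 6·58/(8·63) = 1 − 348/504 = 0.310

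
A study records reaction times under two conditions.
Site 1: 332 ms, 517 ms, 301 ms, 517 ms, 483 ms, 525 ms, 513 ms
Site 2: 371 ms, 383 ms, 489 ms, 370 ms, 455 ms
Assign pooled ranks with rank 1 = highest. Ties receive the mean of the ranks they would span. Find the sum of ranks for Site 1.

39

Sorted (descending): 525, 517, 517, 513, 489, 483, 455, 383, 371, 370, 332, 301
The 2 values of 517 occupy positions 2–3 → average rank (2+3)/2 = 2.5.
Site 1 values → pooled ranks: 332→11, 517→2.5, 301→12, 517→2.5, 483→6, 525→1, 513→4
Rank sum = 11 + 2.5 + 12 + 2.5 + 6 + 1 + 4 = 39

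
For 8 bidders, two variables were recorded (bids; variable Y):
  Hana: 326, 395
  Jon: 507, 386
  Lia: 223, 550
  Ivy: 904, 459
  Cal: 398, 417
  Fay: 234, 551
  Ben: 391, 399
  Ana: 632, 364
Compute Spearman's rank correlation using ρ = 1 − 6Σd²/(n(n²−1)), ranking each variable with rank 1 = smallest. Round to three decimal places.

-0.524

Ranks of variable 1: 3, 6, 1, 8, 5, 2, 4, 7
Ranks of variable 2: 3, 2, 7, 6, 5, 8, 4, 1
d = r₁ − r₂: 0, 4, -6, 2, 0, -6, 0, 6
d²: 0, 16, 36, 4, 0, 36, 0, 36; Σd² = 128
ρ = 1 − 6·128/(8·63) = 1 − 768/504 = -0.524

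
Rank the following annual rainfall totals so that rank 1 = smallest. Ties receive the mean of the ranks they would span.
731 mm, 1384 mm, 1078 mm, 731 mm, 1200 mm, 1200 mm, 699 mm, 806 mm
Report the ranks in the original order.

Sorted (ascending): 699, 731, 731, 806, 1078, 1200, 1200, 1384
The 2 values of 731 occupy positions 2–3 → average rank (2+3)/2 = 2.5.
The 2 values of 1200 occupy positions 6–7 → average rank (6+7)/2 = 6.5.

2.5, 8, 5, 2.5, 6.5, 6.5, 1, 4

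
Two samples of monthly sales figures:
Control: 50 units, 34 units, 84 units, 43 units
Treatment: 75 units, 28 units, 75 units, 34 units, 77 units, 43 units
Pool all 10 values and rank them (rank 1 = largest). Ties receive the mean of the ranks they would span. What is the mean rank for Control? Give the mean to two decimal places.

5.25

Sorted (descending): 84, 77, 75, 75, 50, 43, 43, 34, 34, 28
The 2 values of 75 occupy positions 3–4 → average rank (3+4)/2 = 3.5.
The 2 values of 43 occupy positions 6–7 → average rank (6+7)/2 = 6.5.
The 2 values of 34 occupy positions 8–9 → average rank (8+9)/2 = 8.5.
Control values → pooled ranks: 50→5, 34→8.5, 84→1, 43→6.5
Mean rank = (5 + 8.5 + 1 + 6.5) / 4 = 5.25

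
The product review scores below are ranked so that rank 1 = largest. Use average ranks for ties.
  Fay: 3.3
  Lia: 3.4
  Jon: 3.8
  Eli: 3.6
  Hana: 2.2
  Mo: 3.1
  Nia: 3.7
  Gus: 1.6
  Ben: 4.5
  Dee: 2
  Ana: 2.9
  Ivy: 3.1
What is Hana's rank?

10

Sorted (descending): 4.5, 3.8, 3.7, 3.6, 3.4, 3.3, 3.1, 3.1, 2.9, 2.2, 2, 1.6
The 2 values of 3.1 occupy positions 7–8 → average rank (7+8)/2 = 7.5.
Hana has value 2.2 → rank 10.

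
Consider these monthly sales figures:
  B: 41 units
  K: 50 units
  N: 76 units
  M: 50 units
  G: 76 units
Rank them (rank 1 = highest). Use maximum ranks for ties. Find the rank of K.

4

Sorted (descending): 76, 76, 50, 50, 41
The 2 values of 76 occupy positions 1–2 → each gets rank 2.
The 2 values of 50 occupy positions 3–4 → each gets rank 4.
K has value 50 units → rank 4.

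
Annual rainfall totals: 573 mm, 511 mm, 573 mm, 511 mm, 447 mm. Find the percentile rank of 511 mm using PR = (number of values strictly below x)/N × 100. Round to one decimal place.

20.0

N = 5.
Strictly below 511: 1. Equal to 511: 2.
PR = 1/5 × 100 = 20.0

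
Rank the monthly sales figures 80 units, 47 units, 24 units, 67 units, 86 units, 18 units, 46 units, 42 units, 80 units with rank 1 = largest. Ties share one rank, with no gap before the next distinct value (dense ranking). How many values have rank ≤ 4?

Sorted (descending): 86, 80, 80, 67, 47, 46, 42, 24, 18
The 2 values of 80 share dense rank 2.
Remaining distinct values take the next consecutive integers.
Ranks ≤ 4: {1, 2, 2, 3, 4} → 5 values.

5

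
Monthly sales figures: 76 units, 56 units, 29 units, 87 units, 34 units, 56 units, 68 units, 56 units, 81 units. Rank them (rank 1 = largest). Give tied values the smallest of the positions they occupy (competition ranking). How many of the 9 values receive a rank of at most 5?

7

Sorted (descending): 87, 81, 76, 68, 56, 56, 56, 34, 29
The 3 values of 56 occupy positions 5–7 → each gets rank 5.
Ranks ≤ 5: {1, 2, 3, 4, 5, 5, 5} → 7 values.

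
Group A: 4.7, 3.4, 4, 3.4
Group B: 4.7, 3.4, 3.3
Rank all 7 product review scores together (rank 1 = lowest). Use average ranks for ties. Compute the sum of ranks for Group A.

17.5

Sorted (ascending): 3.3, 3.4, 3.4, 3.4, 4, 4.7, 4.7
The 3 values of 3.4 occupy positions 2–4 → average rank 3.
The 2 values of 4.7 occupy positions 6–7 → average rank (6+7)/2 = 6.5.
Group A values → pooled ranks: 4.7→6.5, 3.4→3, 4→5, 3.4→3
Rank sum = 6.5 + 3 + 5 + 3 = 17.5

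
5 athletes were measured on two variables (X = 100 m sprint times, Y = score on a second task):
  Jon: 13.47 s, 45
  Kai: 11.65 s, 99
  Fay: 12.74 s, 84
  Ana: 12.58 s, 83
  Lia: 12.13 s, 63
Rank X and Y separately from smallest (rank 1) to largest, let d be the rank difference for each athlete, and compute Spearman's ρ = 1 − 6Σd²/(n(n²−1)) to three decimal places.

Ranks of variable 1: 5, 1, 4, 3, 2
Ranks of variable 2: 1, 5, 4, 3, 2
d = r₁ − r₂: 4, -4, 0, 0, 0
d²: 16, 16, 0, 0, 0; Σd² = 32
ρ = 1 − 6·32/(5·24) = 1 − 192/120 = -0.600

-0.600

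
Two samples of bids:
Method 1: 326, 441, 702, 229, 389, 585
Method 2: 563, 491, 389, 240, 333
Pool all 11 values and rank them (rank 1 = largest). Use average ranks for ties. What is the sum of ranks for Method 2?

Sorted (descending): 702, 585, 563, 491, 441, 389, 389, 333, 326, 240, 229
The 2 values of 389 occupy positions 6–7 → average rank (6+7)/2 = 6.5.
Method 2 values → pooled ranks: 563→3, 491→4, 389→6.5, 240→10, 333→8
Rank sum = 3 + 4 + 6.5 + 10 + 8 = 31.5

31.5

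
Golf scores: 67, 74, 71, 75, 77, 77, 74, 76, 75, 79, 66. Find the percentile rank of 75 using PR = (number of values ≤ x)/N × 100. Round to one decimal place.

N = 11.
Strictly below 75: 5. Equal to 75: 2.
PR = 7/11 × 100 = 63.6

63.6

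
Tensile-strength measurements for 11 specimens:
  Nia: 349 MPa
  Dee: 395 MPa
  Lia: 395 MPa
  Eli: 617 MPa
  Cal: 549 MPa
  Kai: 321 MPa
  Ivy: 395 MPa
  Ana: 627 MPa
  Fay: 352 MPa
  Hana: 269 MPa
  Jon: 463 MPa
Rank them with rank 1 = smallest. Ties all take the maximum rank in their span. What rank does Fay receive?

Sorted (ascending): 269, 321, 349, 352, 395, 395, 395, 463, 549, 617, 627
The 3 values of 395 occupy positions 5–7 → each gets rank 7.
Fay has value 352 MPa → rank 4.

4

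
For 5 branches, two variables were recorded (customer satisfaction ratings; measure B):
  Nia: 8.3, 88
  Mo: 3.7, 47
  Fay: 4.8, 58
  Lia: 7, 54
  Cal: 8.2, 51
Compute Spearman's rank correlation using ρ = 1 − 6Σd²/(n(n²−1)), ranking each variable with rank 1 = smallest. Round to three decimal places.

0.600

Ranks of variable 1: 5, 1, 2, 3, 4
Ranks of variable 2: 5, 1, 4, 3, 2
d = r₁ − r₂: 0, 0, -2, 0, 2
d²: 0, 0, 4, 0, 4; Σd² = 8
ρ = 1 − 6·8/(5·24) = 1 − 48/120 = 0.600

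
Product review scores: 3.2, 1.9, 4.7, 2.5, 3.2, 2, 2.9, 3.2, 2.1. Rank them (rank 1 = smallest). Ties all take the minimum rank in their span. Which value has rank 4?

Sorted (ascending): 1.9, 2, 2.1, 2.5, 2.9, 3.2, 3.2, 3.2, 4.7
The 3 values of 3.2 occupy positions 6–8 → each gets rank 6.
Rank 4 → value 2.5.

2.5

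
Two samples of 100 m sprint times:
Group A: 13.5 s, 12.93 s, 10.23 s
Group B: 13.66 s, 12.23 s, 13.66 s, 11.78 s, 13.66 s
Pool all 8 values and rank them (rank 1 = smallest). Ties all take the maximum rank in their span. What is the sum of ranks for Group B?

29

Sorted (ascending): 10.23, 11.78, 12.23, 12.93, 13.5, 13.66, 13.66, 13.66
The 3 values of 13.66 occupy positions 6–8 → each gets rank 8.
Group B values → pooled ranks: 13.66→8, 12.23→3, 13.66→8, 11.78→2, 13.66→8
Rank sum = 8 + 3 + 8 + 2 + 8 = 29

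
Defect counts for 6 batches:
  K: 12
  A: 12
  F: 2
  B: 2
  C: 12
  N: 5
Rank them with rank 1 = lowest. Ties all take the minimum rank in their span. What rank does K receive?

4

Sorted (ascending): 2, 2, 5, 12, 12, 12
The 2 values of 2 occupy positions 1–2 → each gets rank 1.
The 3 values of 12 occupy positions 4–6 → each gets rank 4.
K has value 12 → rank 4.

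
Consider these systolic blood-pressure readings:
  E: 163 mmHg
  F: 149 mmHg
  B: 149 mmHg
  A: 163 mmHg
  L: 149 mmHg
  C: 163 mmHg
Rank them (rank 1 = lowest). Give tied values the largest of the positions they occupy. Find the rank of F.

Sorted (ascending): 149, 149, 149, 163, 163, 163
The 3 values of 149 occupy positions 1–3 → each gets rank 3.
The 3 values of 163 occupy positions 4–6 → each gets rank 6.
F has value 149 mmHg → rank 3.

3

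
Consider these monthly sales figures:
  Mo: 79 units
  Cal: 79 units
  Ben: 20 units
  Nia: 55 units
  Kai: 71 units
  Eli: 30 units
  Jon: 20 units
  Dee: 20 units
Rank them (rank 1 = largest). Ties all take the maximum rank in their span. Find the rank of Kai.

Sorted (descending): 79, 79, 71, 55, 30, 20, 20, 20
The 2 values of 79 occupy positions 1–2 → each gets rank 2.
The 3 values of 20 occupy positions 6–8 → each gets rank 8.
Kai has value 71 units → rank 3.

3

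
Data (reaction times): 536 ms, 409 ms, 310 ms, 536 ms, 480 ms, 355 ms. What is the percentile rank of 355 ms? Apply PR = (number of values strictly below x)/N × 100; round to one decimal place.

16.7

N = 6.
Strictly below 355: 1. Equal to 355: 1.
PR = 1/6 × 100 = 16.7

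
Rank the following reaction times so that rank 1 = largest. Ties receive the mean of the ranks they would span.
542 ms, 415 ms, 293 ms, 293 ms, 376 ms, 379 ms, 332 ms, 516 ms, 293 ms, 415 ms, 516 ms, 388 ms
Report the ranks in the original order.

1, 4.5, 11, 11, 8, 7, 9, 2.5, 11, 4.5, 2.5, 6

Sorted (descending): 542, 516, 516, 415, 415, 388, 379, 376, 332, 293, 293, 293
The 2 values of 516 occupy positions 2–3 → average rank (2+3)/2 = 2.5.
The 2 values of 415 occupy positions 4–5 → average rank (4+5)/2 = 4.5.
The 3 values of 293 occupy positions 10–12 → average rank 11.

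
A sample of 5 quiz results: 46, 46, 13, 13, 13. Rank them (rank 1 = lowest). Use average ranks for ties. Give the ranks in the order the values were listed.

Sorted (ascending): 13, 13, 13, 46, 46
The 3 values of 13 occupy positions 1–3 → average rank 2.
The 2 values of 46 occupy positions 4–5 → average rank (4+5)/2 = 4.5.

4.5, 4.5, 2, 2, 2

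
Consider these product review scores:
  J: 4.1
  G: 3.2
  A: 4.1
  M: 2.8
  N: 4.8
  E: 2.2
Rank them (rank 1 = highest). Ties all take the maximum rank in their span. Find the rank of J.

3

Sorted (descending): 4.8, 4.1, 4.1, 3.2, 2.8, 2.2
The 2 values of 4.1 occupy positions 2–3 → each gets rank 3.
J has value 4.1 → rank 3.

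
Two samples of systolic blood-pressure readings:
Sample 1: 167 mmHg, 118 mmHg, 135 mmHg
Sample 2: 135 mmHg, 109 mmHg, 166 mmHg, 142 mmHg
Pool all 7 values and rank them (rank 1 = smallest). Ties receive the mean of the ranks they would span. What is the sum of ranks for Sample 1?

12.5

Sorted (ascending): 109, 118, 135, 135, 142, 166, 167
The 2 values of 135 occupy positions 3–4 → average rank (3+4)/2 = 3.5.
Sample 1 values → pooled ranks: 167→7, 118→2, 135→3.5
Rank sum = 7 + 2 + 3.5 = 12.5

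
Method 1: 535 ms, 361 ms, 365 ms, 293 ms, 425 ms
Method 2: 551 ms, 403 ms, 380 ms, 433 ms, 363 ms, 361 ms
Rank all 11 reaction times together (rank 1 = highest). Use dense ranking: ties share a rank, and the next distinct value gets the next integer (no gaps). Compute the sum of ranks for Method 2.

32

Sorted (descending): 551, 535, 433, 425, 403, 380, 365, 363, 361, 361, 293
The 2 values of 361 share dense rank 9.
Remaining distinct values take the next consecutive integers.
Method 2 values → pooled ranks: 551→1, 403→5, 380→6, 433→3, 363→8, 361→9
Rank sum = 1 + 5 + 6 + 3 + 8 + 9 = 32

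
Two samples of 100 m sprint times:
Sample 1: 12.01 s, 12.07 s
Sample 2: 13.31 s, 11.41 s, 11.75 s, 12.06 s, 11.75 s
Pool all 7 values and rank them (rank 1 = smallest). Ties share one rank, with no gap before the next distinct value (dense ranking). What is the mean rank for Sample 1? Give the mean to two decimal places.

4.00

Sorted (ascending): 11.41, 11.75, 11.75, 12.01, 12.06, 12.07, 13.31
The 2 values of 11.75 share dense rank 2.
Remaining distinct values take the next consecutive integers.
Sample 1 values → pooled ranks: 12.01→3, 12.07→5
Mean rank = (3 + 5) / 2 = 4.00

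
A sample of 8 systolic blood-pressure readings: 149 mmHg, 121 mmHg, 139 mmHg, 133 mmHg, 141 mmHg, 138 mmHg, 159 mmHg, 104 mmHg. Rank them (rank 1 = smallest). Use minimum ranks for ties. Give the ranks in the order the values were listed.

7, 2, 5, 3, 6, 4, 8, 1

Sorted (ascending): 104, 121, 133, 138, 139, 141, 149, 159
No ties — each value takes its position as its rank.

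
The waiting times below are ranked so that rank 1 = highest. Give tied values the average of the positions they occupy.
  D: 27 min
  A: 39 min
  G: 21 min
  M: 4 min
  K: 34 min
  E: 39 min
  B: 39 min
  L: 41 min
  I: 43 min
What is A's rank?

Sorted (descending): 43, 41, 39, 39, 39, 34, 27, 21, 4
The 3 values of 39 occupy positions 3–5 → average rank 4.
A has value 39 min → rank 4.

4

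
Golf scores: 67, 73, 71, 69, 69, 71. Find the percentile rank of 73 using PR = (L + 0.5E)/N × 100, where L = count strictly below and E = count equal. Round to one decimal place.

N = 6.
Strictly below 73: 5. Equal to 73: 1.
PR = (5 + 0.5·1)/6 × 100 = 91.7

91.7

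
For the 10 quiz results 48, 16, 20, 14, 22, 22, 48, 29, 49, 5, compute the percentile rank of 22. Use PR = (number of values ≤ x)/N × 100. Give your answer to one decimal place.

N = 10.
Strictly below 22: 4. Equal to 22: 2.
PR = 6/10 × 100 = 60.0

60.0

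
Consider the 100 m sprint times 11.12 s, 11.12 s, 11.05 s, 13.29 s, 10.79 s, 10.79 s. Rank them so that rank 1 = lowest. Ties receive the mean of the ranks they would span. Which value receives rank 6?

Sorted (ascending): 10.79, 10.79, 11.05, 11.12, 11.12, 13.29
The 2 values of 10.79 occupy positions 1–2 → average rank (1+2)/2 = 1.5.
The 2 values of 11.12 occupy positions 4–5 → average rank (4+5)/2 = 4.5.
Rank 6 → value 13.29.

13.29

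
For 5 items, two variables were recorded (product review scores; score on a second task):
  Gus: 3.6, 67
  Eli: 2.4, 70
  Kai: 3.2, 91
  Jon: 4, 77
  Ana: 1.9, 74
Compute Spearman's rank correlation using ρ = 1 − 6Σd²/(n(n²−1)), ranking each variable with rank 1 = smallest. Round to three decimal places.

0.100

Ranks of variable 1: 4, 2, 3, 5, 1
Ranks of variable 2: 1, 2, 5, 4, 3
d = r₁ − r₂: 3, 0, -2, 1, -2
d²: 9, 0, 4, 1, 4; Σd² = 18
ρ = 1 − 6·18/(5·24) = 1 − 108/120 = 0.100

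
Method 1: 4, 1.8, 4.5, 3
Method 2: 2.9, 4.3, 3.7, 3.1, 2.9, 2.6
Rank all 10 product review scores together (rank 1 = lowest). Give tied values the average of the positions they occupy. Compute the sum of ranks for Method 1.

24

Sorted (ascending): 1.8, 2.6, 2.9, 2.9, 3, 3.1, 3.7, 4, 4.3, 4.5
The 2 values of 2.9 occupy positions 3–4 → average rank (3+4)/2 = 3.5.
Method 1 values → pooled ranks: 4→8, 1.8→1, 4.5→10, 3→5
Rank sum = 8 + 1 + 10 + 5 = 24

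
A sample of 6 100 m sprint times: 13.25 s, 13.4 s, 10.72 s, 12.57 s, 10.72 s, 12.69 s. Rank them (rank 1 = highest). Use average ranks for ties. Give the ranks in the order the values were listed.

Sorted (descending): 13.4, 13.25, 12.69, 12.57, 10.72, 10.72
The 2 values of 10.72 occupy positions 5–6 → average rank (5+6)/2 = 5.5.

2, 1, 5.5, 4, 5.5, 3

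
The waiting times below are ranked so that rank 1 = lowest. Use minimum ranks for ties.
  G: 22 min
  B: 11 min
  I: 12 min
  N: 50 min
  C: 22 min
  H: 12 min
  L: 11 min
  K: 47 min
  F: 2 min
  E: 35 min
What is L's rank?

2

Sorted (ascending): 2, 11, 11, 12, 12, 22, 22, 35, 47, 50
The 2 values of 11 occupy positions 2–3 → each gets rank 2.
The 2 values of 12 occupy positions 4–5 → each gets rank 4.
The 2 values of 22 occupy positions 6–7 → each gets rank 6.
L has value 11 min → rank 2.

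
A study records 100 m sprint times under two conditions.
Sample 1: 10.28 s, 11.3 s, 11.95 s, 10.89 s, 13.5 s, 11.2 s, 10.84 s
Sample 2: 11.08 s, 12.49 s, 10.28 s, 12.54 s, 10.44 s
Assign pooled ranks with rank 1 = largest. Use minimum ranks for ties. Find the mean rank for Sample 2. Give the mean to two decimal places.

6.60

Sorted (descending): 13.5, 12.54, 12.49, 11.95, 11.3, 11.2, 11.08, 10.89, 10.84, 10.44, 10.28, 10.28
The 2 values of 10.28 occupy positions 11–12 → each gets rank 11.
Sample 2 values → pooled ranks: 11.08→7, 12.49→3, 10.28→11, 12.54→2, 10.44→10
Mean rank = (7 + 3 + 11 + 2 + 10) / 5 = 6.60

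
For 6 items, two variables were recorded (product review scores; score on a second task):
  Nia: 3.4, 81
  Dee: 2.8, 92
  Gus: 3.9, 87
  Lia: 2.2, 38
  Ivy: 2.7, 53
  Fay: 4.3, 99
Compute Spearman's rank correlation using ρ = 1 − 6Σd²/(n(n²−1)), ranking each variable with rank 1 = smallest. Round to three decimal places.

Ranks of variable 1: 4, 3, 5, 1, 2, 6
Ranks of variable 2: 3, 5, 4, 1, 2, 6
d = r₁ − r₂: 1, -2, 1, 0, 0, 0
d²: 1, 4, 1, 0, 0, 0; Σd² = 6
ρ = 1 − 6·6/(6·35) = 1 − 36/210 = 0.829

0.829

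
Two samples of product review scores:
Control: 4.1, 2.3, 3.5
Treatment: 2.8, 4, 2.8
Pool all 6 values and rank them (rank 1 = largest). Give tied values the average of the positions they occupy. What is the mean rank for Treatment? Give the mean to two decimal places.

Sorted (descending): 4.1, 4, 3.5, 2.8, 2.8, 2.3
The 2 values of 2.8 occupy positions 4–5 → average rank (4+5)/2 = 4.5.
Treatment values → pooled ranks: 2.8→4.5, 4→2, 2.8→4.5
Mean rank = (4.5 + 2 + 4.5) / 3 = 3.67

3.67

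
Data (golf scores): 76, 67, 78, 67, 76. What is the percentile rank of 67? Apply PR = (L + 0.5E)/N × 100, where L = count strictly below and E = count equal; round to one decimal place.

N = 5.
Strictly below 67: 0. Equal to 67: 2.
PR = (0 + 0.5·2)/5 × 100 = 20.0

20.0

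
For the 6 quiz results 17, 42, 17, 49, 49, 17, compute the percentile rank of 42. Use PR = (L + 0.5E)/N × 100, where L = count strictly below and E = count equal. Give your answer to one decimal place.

N = 6.
Strictly below 42: 3. Equal to 42: 1.
PR = (3 + 0.5·1)/6 × 100 = 58.3

58.3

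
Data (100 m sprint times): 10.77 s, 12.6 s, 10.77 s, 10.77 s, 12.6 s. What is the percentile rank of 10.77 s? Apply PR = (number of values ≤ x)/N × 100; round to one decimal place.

60.0

N = 5.
Strictly below 10.77: 0. Equal to 10.77: 3.
PR = 3/5 × 100 = 60.0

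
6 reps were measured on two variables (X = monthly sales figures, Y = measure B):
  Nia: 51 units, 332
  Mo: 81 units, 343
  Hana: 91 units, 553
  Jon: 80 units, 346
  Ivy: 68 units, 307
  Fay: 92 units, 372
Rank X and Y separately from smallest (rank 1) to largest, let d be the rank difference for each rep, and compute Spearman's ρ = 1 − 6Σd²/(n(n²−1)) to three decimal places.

0.829

Ranks of variable 1: 1, 4, 5, 3, 2, 6
Ranks of variable 2: 2, 3, 6, 4, 1, 5
d = r₁ − r₂: -1, 1, -1, -1, 1, 1
d²: 1, 1, 1, 1, 1, 1; Σd² = 6
ρ = 1 − 6·6/(6·35) = 1 − 36/210 = 0.829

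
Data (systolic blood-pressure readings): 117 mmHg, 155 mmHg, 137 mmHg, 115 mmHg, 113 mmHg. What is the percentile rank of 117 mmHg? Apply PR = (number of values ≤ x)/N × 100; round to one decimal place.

N = 5.
Strictly below 117: 2. Equal to 117: 1.
PR = 3/5 × 100 = 60.0

60.0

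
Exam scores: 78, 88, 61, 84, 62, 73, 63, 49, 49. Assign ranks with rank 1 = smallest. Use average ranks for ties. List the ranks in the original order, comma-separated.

Sorted (ascending): 49, 49, 61, 62, 63, 73, 78, 84, 88
The 2 values of 49 occupy positions 1–2 → average rank (1+2)/2 = 1.5.

7, 9, 3, 8, 4, 6, 5, 1.5, 1.5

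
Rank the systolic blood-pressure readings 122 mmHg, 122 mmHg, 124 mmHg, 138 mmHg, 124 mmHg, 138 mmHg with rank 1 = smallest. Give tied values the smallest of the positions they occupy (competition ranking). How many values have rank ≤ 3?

Sorted (ascending): 122, 122, 124, 124, 138, 138
The 2 values of 122 occupy positions 1–2 → each gets rank 1.
The 2 values of 124 occupy positions 3–4 → each gets rank 3.
The 2 values of 138 occupy positions 5–6 → each gets rank 5.
Ranks ≤ 3: {1, 1, 3, 3} → 4 values.

4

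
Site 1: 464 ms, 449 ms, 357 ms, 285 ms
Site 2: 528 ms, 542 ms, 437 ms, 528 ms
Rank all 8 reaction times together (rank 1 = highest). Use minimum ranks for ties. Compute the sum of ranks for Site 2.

11

Sorted (descending): 542, 528, 528, 464, 449, 437, 357, 285
The 2 values of 528 occupy positions 2–3 → each gets rank 2.
Site 2 values → pooled ranks: 528→2, 542→1, 437→6, 528→2
Rank sum = 2 + 1 + 6 + 2 = 11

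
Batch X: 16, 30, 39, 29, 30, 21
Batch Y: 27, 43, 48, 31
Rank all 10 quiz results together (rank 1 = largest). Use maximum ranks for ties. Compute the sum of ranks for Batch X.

41

Sorted (descending): 48, 43, 39, 31, 30, 30, 29, 27, 21, 16
The 2 values of 30 occupy positions 5–6 → each gets rank 6.
Batch X values → pooled ranks: 16→10, 30→6, 39→3, 29→7, 30→6, 21→9
Rank sum = 10 + 6 + 3 + 7 + 6 + 9 = 41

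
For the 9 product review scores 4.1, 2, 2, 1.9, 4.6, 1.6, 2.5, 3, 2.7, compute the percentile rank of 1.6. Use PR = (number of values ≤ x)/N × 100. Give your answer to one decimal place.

11.1

N = 9.
Strictly below 1.6: 0. Equal to 1.6: 1.
PR = 1/9 × 100 = 11.1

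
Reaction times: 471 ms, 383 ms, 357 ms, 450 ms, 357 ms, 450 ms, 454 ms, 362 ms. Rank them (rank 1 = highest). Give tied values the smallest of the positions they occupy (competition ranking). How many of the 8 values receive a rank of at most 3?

4

Sorted (descending): 471, 454, 450, 450, 383, 362, 357, 357
The 2 values of 450 occupy positions 3–4 → each gets rank 3.
The 2 values of 357 occupy positions 7–8 → each gets rank 7.
Ranks ≤ 3: {1, 2, 3, 3} → 4 values.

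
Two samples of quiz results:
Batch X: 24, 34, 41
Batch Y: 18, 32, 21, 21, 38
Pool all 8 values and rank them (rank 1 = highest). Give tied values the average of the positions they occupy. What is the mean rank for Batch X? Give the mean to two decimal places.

3.00

Sorted (descending): 41, 38, 34, 32, 24, 21, 21, 18
The 2 values of 21 occupy positions 6–7 → average rank (6+7)/2 = 6.5.
Batch X values → pooled ranks: 24→5, 34→3, 41→1
Mean rank = (5 + 3 + 1) / 3 = 3.00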